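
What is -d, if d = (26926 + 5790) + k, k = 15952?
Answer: -48668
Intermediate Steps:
d = 48668 (d = (26926 + 5790) + 15952 = 32716 + 15952 = 48668)
-d = -1*48668 = -48668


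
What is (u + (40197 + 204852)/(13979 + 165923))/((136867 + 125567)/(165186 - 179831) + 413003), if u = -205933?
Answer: -542560835456465/1088077249862902 ≈ -0.49864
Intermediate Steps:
(u + (40197 + 204852)/(13979 + 165923))/((136867 + 125567)/(165186 - 179831) + 413003) = (-205933 + (40197 + 204852)/(13979 + 165923))/((136867 + 125567)/(165186 - 179831) + 413003) = (-205933 + 245049/179902)/(262434/(-14645) + 413003) = (-205933 + 245049*(1/179902))/(262434*(-1/14645) + 413003) = (-205933 + 245049/179902)/(-262434/14645 + 413003) = -37047513517/(179902*6048166501/14645) = -37047513517/179902*14645/6048166501 = -542560835456465/1088077249862902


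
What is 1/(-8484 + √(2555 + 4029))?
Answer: -2121/17992918 - √1646/35985836 ≈ -0.00011901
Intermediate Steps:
1/(-8484 + √(2555 + 4029)) = 1/(-8484 + √6584) = 1/(-8484 + 2*√1646)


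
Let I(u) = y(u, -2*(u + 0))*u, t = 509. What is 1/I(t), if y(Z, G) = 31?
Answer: 1/15779 ≈ 6.3375e-5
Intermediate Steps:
I(u) = 31*u
1/I(t) = 1/(31*509) = 1/15779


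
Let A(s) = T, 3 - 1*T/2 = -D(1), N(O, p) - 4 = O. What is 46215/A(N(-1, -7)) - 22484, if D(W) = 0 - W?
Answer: -43721/4 ≈ -10930.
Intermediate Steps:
N(O, p) = 4 + O
D(W) = -W
T = 4 (T = 6 - (-2)*(-1*1) = 6 - (-2)*(-1) = 6 - 2*1 = 6 - 2 = 4)
A(s) = 4
46215/A(N(-1, -7)) - 22484 = 46215/4 - 22484 = -43721/4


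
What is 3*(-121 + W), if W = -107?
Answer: -684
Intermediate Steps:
3*(-121 + W) = 3*(-121 - 107) = 3*(-228) = -684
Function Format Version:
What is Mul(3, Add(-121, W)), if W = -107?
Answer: -684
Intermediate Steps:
Mul(3, Add(-121, W)) = Mul(3, Add(-121, -107)) = Mul(3, -228) = -684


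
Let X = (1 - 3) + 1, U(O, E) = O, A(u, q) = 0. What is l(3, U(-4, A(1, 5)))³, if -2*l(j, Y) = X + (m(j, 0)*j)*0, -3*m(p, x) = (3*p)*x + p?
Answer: ⅛ ≈ 0.12500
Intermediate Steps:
m(p, x) = -p/3 - p*x (m(p, x) = -((3*p)*x + p)/3 = -(3*p*x + p)/3 = -(p + 3*p*x)/3 = -p/3 - p*x)
X = -1 (X = -2 + 1 = -1)
l(j, Y) = ½ (l(j, Y) = -(-1 + ((-j*(⅓ + 0))*j)*0)/2 = -(-1 + ((-1*j*⅓)*j)*0)/2 = -(-1 + ((-j/3)*j)*0)/2 = -(-1 - j²/3*0)/2 = -(-1 + 0)/2 = -½*(-1) = ½)
l(3, U(-4, A(1, 5)))³ = (½)³ = ⅛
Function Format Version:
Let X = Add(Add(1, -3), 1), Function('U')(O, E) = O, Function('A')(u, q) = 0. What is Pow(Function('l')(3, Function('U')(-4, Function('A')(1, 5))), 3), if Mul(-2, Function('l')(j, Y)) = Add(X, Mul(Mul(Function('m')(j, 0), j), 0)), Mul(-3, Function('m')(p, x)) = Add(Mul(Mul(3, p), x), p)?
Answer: Rational(1, 8) ≈ 0.12500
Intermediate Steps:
Function('m')(p, x) = Add(Mul(Rational(-1, 3), p), Mul(-1, p, x)) (Function('m')(p, x) = Mul(Rational(-1, 3), Add(Mul(Mul(3, p), x), p)) = Mul(Rational(-1, 3), Add(Mul(3, p, x), p)) = Mul(Rational(-1, 3), Add(p, Mul(3, p, x))) = Add(Mul(Rational(-1, 3), p), Mul(-1, p, x)))
X = -1 (X = Add(-2, 1) = -1)
Function('l')(j, Y) = Rational(1, 2) (Function('l')(j, Y) = Mul(Rational(-1, 2), Add(-1, Mul(Mul(Mul(-1, j, Add(Rational(1, 3), 0)), j), 0))) = Mul(Rational(-1, 2), Add(-1, Mul(Mul(Mul(-1, j, Rational(1, 3)), j), 0))) = Mul(Rational(-1, 2), Add(-1, Mul(Mul(Mul(Rational(-1, 3), j), j), 0))) = Mul(Rational(-1, 2), Add(-1, Mul(Mul(Rational(-1, 3), Pow(j, 2)), 0))) = Mul(Rational(-1, 2), Add(-1, 0)) = Mul(Rational(-1, 2), -1) = Rational(1, 2))
Pow(Function('l')(3, Function('U')(-4, Function('A')(1, 5))), 3) = Pow(Rational(1, 2), 3) = Rational(1, 8)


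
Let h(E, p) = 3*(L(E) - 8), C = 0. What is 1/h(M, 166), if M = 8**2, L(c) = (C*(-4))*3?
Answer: -1/24 ≈ -0.041667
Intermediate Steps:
L(c) = 0 (L(c) = (0*(-4))*3 = 0*3 = 0)
M = 64
h(E, p) = -24 (h(E, p) = 3*(0 - 8) = 3*(-8) = -24)
1/h(M, 166) = 1/(-24) = -1/24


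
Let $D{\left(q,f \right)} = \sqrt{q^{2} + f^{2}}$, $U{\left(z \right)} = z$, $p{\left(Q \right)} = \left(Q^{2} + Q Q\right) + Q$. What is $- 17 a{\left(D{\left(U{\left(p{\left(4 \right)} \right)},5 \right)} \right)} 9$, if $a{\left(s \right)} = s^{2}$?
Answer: $-202113$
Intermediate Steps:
$p{\left(Q \right)} = Q + 2 Q^{2}$ ($p{\left(Q \right)} = \left(Q^{2} + Q^{2}\right) + Q = 2 Q^{2} + Q = Q + 2 Q^{2}$)
$D{\left(q,f \right)} = \sqrt{f^{2} + q^{2}}$
$- 17 a{\left(D{\left(U{\left(p{\left(4 \right)} \right)},5 \right)} \right)} 9 = - 17 \left(\sqrt{5^{2} + \left(4 \left(1 + 2 \cdot 4\right)\right)^{2}}\right)^{2} \cdot 9 = - 17 \left(\sqrt{25 + \left(4 \left(1 + 8\right)\right)^{2}}\right)^{2} \cdot 9 = - 17 \left(\sqrt{25 + \left(4 \cdot 9\right)^{2}}\right)^{2} \cdot 9 = - 17 \left(\sqrt{25 + 36^{2}}\right)^{2} \cdot 9 = - 17 \left(\sqrt{25 + 1296}\right)^{2} \cdot 9 = - 17 \left(\sqrt{1321}\right)^{2} \cdot 9 = \left(-17\right) 1321 \cdot 9 = \left(-22457\right) 9 = -202113$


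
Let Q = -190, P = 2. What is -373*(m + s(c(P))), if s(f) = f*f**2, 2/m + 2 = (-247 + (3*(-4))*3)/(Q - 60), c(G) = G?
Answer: -461028/217 ≈ -2124.6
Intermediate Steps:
m = -500/217 (m = 2/(-2 + (-247 + (3*(-4))*3)/(-190 - 60)) = 2/(-2 + (-247 - 12*3)/(-250)) = 2/(-2 + (-247 - 36)*(-1/250)) = 2/(-2 - 283*(-1/250)) = 2/(-2 + 283/250) = 2/(-217/250) = 2*(-250/217) = -500/217 ≈ -2.3041)
s(f) = f**3
-373*(m + s(c(P))) = -373*(-500/217 + 2**3) = -373*(-500/217 + 8) = -373*1236/217 = -461028/217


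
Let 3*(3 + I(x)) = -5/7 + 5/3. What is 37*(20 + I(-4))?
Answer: 40367/63 ≈ 640.75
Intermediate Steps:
I(x) = -169/63 (I(x) = -3 + (-5/7 + 5/3)/3 = -3 + (⅓)*(20/21) = -3 + 20/63 = -169/63)
37*(20 + I(-4)) = 37*(20 - 169/63) = 37*(1091/63) = 40367/63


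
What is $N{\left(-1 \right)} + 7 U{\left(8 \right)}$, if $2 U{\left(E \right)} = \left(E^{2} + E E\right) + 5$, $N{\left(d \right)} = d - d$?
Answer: $\frac{931}{2} \approx 465.5$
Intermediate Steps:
$N{\left(d \right)} = 0$
$U{\left(E \right)} = \frac{5}{2} + E^{2}$ ($U{\left(E \right)} = \frac{\left(E^{2} + E E\right) + 5}{2} = \frac{\left(E^{2} + E^{2}\right) + 5}{2} = \frac{2 E^{2} + 5}{2} = \frac{5 + 2 E^{2}}{2} = \frac{5}{2} + E^{2}$)
$N{\left(-1 \right)} + 7 U{\left(8 \right)} = 0 + 7 \left(\frac{5}{2} + 8^{2}\right) = 0 + 7 \left(\frac{5}{2} + 64\right) = 0 + 7 \cdot \frac{133}{2} = 0 + \frac{931}{2} = \frac{931}{2}$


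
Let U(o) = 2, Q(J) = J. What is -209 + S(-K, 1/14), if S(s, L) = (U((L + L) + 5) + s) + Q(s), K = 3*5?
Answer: -237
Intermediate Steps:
K = 15
S(s, L) = 2 + 2*s (S(s, L) = (2 + s) + s = 2 + 2*s)
-209 + S(-K, 1/14) = -209 + (2 + 2*(-1*15)) = -209 + (2 + 2*(-15)) = -209 + (2 - 30) = -209 - 28 = -237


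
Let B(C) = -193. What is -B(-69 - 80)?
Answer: 193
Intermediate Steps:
-B(-69 - 80) = -1*(-193) = 193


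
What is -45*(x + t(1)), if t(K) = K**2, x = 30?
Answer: -1395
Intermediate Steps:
-45*(x + t(1)) = -45*(30 + 1**2) = -45*(30 + 1) = -45*31 = -1395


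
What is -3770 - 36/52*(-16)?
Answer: -48866/13 ≈ -3758.9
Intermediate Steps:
-3770 - 36/52*(-16) = -3770 - 36*1/52*(-16) = -3770 - 9/13*(-16) = -3770 + 144/13 = -48866/13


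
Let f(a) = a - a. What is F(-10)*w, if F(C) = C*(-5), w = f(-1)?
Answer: 0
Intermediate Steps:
f(a) = 0
w = 0
F(C) = -5*C
F(-10)*w = -5*(-10)*0 = 50*0 = 0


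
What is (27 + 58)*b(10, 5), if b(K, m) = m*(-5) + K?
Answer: -1275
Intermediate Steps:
b(K, m) = K - 5*m (b(K, m) = -5*m + K = K - 5*m)
(27 + 58)*b(10, 5) = (27 + 58)*(10 - 5*5) = 85*(10 - 25) = 85*(-15) = -1275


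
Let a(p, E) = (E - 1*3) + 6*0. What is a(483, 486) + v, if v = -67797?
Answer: -67314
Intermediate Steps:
a(p, E) = -3 + E (a(p, E) = (E - 3) + 0 = (-3 + E) + 0 = -3 + E)
a(483, 486) + v = (-3 + 486) - 67797 = 483 - 67797 = -67314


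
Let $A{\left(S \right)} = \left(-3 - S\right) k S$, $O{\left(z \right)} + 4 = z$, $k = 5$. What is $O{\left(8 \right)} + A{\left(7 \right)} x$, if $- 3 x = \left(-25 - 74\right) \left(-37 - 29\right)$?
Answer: $762304$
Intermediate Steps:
$O{\left(z \right)} = -4 + z$
$x = -2178$ ($x = - \frac{\left(-25 - 74\right) \left(-37 - 29\right)}{3} = - \frac{\left(-99\right) \left(-66\right)}{3} = \left(- \frac{1}{3}\right) 6534 = -2178$)
$A{\left(S \right)} = S \left(-15 - 5 S\right)$ ($A{\left(S \right)} = \left(-3 - S\right) 5 S = \left(-15 - 5 S\right) S = S \left(-15 - 5 S\right)$)
$O{\left(8 \right)} + A{\left(7 \right)} x = \left(-4 + 8\right) + \left(-5\right) 7 \left(3 + 7\right) \left(-2178\right) = 4 + \left(-5\right) 7 \cdot 10 \left(-2178\right) = 4 - -762300 = 4 + 762300 = 762304$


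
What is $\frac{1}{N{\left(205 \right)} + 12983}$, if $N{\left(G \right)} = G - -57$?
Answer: $\frac{1}{13245} \approx 7.55 \cdot 10^{-5}$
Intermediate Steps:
$N{\left(G \right)} = 57 + G$ ($N{\left(G \right)} = G + 57 = 57 + G$)
$\frac{1}{N{\left(205 \right)} + 12983} = \frac{1}{\left(57 + 205\right) + 12983} = \frac{1}{262 + 12983} = \frac{1}{13245}$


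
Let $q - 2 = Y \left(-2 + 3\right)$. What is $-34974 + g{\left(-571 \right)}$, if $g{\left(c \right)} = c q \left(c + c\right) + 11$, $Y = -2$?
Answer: $-34963$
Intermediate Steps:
$q = 0$ ($q = 2 - 2 \left(-2 + 3\right) = 2 - 2 = 0$)
$g{\left(c \right)} = 11$ ($g{\left(c \right)} = c 0 \left(c + c\right) + 11 = c 0 \cdot 2 c + 11 = c 0 + 11 = 0 + 11 = 11$)
$-34974 + g{\left(-571 \right)} = -34974 + 11 = -34963$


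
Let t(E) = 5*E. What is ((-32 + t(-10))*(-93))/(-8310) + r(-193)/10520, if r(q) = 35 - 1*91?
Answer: -336212/364255 ≈ -0.92301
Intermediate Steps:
r(q) = -56 (r(q) = 35 - 91 = -56)
((-32 + t(-10))*(-93))/(-8310) + r(-193)/10520 = ((-32 + 5*(-10))*(-93))/(-8310) - 56/10520 = ((-32 - 50)*(-93))*(-1/8310) - 56*1/10520 = -82*(-93)*(-1/8310) - 7/1315 = 7626*(-1/8310) - 7/1315 = -1271/1385 - 7/1315 = -336212/364255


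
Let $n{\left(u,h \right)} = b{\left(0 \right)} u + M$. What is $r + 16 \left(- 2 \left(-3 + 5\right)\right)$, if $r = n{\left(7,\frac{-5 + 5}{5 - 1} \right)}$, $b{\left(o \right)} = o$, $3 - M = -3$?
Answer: $-58$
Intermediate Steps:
$M = 6$ ($M = 3 - -3 = 3 + 3 = 6$)
$n{\left(u,h \right)} = 6$ ($n{\left(u,h \right)} = 0 u + 6 = 0 + 6 = 6$)
$r = 6$
$r + 16 \left(- 2 \left(-3 + 5\right)\right) = 6 + 16 \left(- 2 \left(-3 + 5\right)\right) = 6 + 16 \left(\left(-2\right) 2\right) = 6 + 16 \left(-4\right) = 6 - 64 = -58$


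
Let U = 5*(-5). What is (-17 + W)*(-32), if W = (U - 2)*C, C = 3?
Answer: 3136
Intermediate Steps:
U = -25
W = -81 (W = (-25 - 2)*3 = -27*3 = -81)
(-17 + W)*(-32) = (-17 - 81)*(-32) = -98*(-32) = 3136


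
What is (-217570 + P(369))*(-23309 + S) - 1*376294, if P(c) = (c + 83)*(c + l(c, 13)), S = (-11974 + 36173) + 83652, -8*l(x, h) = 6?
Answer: -4322247876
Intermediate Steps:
l(x, h) = -¾ (l(x, h) = -⅛*6 = -¾)
S = 107851 (S = 24199 + 83652 = 107851)
P(c) = (83 + c)*(-¾ + c) (P(c) = (c + 83)*(c - ¾) = (83 + c)*(-¾ + c))
(-217570 + P(369))*(-23309 + S) - 1*376294 = (-217570 + (-249/4 + 369² + (329/4)*369))*(-23309 + 107851) - 1*376294 = (-217570 + (-249/4 + 136161 + 121401/4))*84542 - 376294 = (-217570 + 166449)*84542 - 376294 = -51121*84542 - 376294 = -4321871582 - 376294 = -4322247876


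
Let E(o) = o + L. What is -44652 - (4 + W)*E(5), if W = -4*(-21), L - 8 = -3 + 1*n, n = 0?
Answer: -45532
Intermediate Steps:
L = 5 (L = 8 + (-3 + 1*0) = 8 + (-3 + 0) = 8 - 3 = 5)
E(o) = 5 + o (E(o) = o + 5 = 5 + o)
W = 84
-44652 - (4 + W)*E(5) = -44652 - (4 + 84)*(5 + 5) = -44652 - 88*10 = -44652 - 1*880 = -44652 - 880 = -45532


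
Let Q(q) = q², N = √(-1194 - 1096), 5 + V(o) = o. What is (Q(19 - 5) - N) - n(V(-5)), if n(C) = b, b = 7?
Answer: 189 - I*√2290 ≈ 189.0 - 47.854*I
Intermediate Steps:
V(o) = -5 + o
n(C) = 7
N = I*√2290 (N = √(-2290) = I*√2290 ≈ 47.854*I)
(Q(19 - 5) - N) - n(V(-5)) = ((19 - 5)² - I*√2290) - 1*7 = (14² - I*√2290) - 7 = (196 - I*√2290) - 7 = 189 - I*√2290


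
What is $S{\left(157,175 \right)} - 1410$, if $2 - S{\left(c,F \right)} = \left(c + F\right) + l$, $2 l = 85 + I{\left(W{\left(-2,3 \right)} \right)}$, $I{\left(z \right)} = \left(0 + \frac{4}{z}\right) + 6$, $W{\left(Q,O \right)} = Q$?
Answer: $- \frac{3569}{2} \approx -1784.5$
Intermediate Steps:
$I{\left(z \right)} = 6 + \frac{4}{z}$ ($I{\left(z \right)} = \frac{4}{z} + 6 = 6 + \frac{4}{z}$)
$l = \frac{89}{2}$ ($l = \frac{85 + \left(6 + \frac{4}{-2}\right)}{2} = \frac{85 + \left(6 + 4 \left(- \frac{1}{2}\right)\right)}{2} = \frac{85 + \left(6 - 2\right)}{2} = \frac{85 + 4}{2} = \frac{1}{2} \cdot 89 = \frac{89}{2} \approx 44.5$)
$S{\left(c,F \right)} = - \frac{85}{2} - F - c$ ($S{\left(c,F \right)} = 2 - \left(\left(c + F\right) + \frac{89}{2}\right) = 2 - \left(\left(F + c\right) + \frac{89}{2}\right) = 2 - \left(\frac{89}{2} + F + c\right) = - \frac{85}{2} - F - c$)
$S{\left(157,175 \right)} - 1410 = \left(- \frac{85}{2} - 175 - 157\right) - 1410 = - \frac{749}{2} - 1410 = - \frac{3569}{2}$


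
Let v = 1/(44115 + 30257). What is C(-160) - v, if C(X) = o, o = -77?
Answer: -5726645/74372 ≈ -77.000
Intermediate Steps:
C(X) = -77
v = 1/74372 ≈ 1.3446e-5
C(-160) - v = -77 - 1*1/74372 = -77 - 1/74372 = -5726645/74372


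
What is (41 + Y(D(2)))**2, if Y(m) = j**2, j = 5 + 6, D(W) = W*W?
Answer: 26244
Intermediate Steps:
D(W) = W**2
j = 11
Y(m) = 121 (Y(m) = 11**2 = 121)
(41 + Y(D(2)))**2 = (41 + 121)**2 = 162**2 = 26244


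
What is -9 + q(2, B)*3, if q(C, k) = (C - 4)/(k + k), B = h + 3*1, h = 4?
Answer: -66/7 ≈ -9.4286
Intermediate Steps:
B = 7 (B = 4 + 3*1 = 4 + 3 = 7)
q(C, k) = (-4 + C)/(2*k) (q(C, k) = (-4 + C)/((2*k)) = (-4 + C)*(1/(2*k)) = (-4 + C)/(2*k))
-9 + q(2, B)*3 = -9 + ((½)*(-4 + 2)/7)*3 = -9 + ((½)*(⅐)*(-2))*3 = -9 - ⅐*3 = -9 - 3/7 = -66/7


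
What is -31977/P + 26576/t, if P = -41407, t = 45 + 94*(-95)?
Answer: -816316787/367901195 ≈ -2.2188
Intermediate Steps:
t = -8885 (t = 45 - 8930 = -8885)
-31977/P + 26576/t = -31977/(-41407) + 26576/(-8885) = -31977*(-1/41407) + 26576*(-1/8885) = 31977/41407 - 26576/8885 = -816316787/367901195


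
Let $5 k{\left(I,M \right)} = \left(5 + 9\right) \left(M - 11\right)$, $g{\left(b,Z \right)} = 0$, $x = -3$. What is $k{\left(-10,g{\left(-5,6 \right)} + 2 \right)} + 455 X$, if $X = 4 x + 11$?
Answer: $- \frac{2401}{5} \approx -480.2$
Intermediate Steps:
$X = -1$ ($X = 4 \left(-3\right) + 11 = -12 + 11 = -1$)
$k{\left(I,M \right)} = - \frac{154}{5} + \frac{14 M}{5}$ ($k{\left(I,M \right)} = \frac{\left(5 + 9\right) \left(M - 11\right)}{5} = \frac{14 \left(-11 + M\right)}{5} = \frac{-154 + 14 M}{5} = - \frac{154}{5} + \frac{14 M}{5}$)
$k{\left(-10,g{\left(-5,6 \right)} + 2 \right)} + 455 X = \left(- \frac{154}{5} + \frac{14 \left(0 + 2\right)}{5}\right) + 455 \left(-1\right) = \left(- \frac{154}{5} + \frac{14}{5} \cdot 2\right) - 455 = \left(- \frac{154}{5} + \frac{28}{5}\right) - 455 = - \frac{126}{5} - 455 = - \frac{2401}{5}$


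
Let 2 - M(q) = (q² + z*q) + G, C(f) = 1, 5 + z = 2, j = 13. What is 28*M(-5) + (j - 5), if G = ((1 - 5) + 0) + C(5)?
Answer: -972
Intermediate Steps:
z = -3 (z = -5 + 2 = -3)
G = -3 (G = ((1 - 5) + 0) + 1 = (-4 + 0) + 1 = -4 + 1 = -3)
M(q) = 5 - q² + 3*q (M(q) = 2 - ((q² - 3*q) - 3) = 2 - (-3 + q² - 3*q) = 2 + (3 - q² + 3*q) = 5 - q² + 3*q)
28*M(-5) + (j - 5) = 28*(5 - 1*(-5)² + 3*(-5)) + (13 - 5) = 28*(5 - 1*25 - 15) + 8 = 28*(5 - 25 - 15) + 8 = 28*(-35) + 8 = -980 + 8 = -972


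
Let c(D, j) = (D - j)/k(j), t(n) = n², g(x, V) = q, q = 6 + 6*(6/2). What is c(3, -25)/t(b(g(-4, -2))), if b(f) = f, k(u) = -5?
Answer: -7/720 ≈ -0.0097222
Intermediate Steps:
q = 24 (q = 6 + 6*(6*(½)) = 6 + 6*3 = 6 + 18 = 24)
g(x, V) = 24
c(D, j) = -D/5 + j/5 (c(D, j) = (D - j)/(-5) = (D - j)*(-⅕) = -D/5 + j/5)
c(3, -25)/t(b(g(-4, -2))) = (-⅕*3 + (⅕)*(-25))/(24²) = (-⅗ - 5)/576 = -28/5*1/576 = -7/720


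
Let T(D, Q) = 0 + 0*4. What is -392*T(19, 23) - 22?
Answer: -22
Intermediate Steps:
T(D, Q) = 0 (T(D, Q) = 0 + 0 = 0)
-392*T(19, 23) - 22 = -392*0 - 22 = 0 - 22 = -22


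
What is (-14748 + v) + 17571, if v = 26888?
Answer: 29711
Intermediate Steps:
(-14748 + v) + 17571 = (-14748 + 26888) + 17571 = 12140 + 17571 = 29711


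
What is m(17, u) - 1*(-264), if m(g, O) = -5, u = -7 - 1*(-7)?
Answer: 259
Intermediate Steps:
u = 0 (u = -7 + 7 = 0)
m(17, u) - 1*(-264) = -5 - 1*(-264) = -5 + 264 = 259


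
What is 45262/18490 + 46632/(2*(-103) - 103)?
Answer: -141373287/952235 ≈ -148.46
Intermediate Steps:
45262/18490 + 46632/(2*(-103) - 103) = 45262*(1/18490) + 46632/(-206 - 103) = 22631/9245 + 46632/(-309) = 22631/9245 + 46632*(-1/309) = 22631/9245 - 15544/103 = -141373287/952235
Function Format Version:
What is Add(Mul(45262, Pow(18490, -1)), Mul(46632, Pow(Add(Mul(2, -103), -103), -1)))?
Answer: Rational(-141373287, 952235) ≈ -148.46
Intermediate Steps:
Add(Mul(45262, Pow(18490, -1)), Mul(46632, Pow(Add(Mul(2, -103), -103), -1))) = Add(Mul(45262, Rational(1, 18490)), Mul(46632, Pow(Add(-206, -103), -1))) = Add(Rational(22631, 9245), Mul(46632, Pow(-309, -1))) = Add(Rational(22631, 9245), Mul(46632, Rational(-1, 309))) = Add(Rational(22631, 9245), Rational(-15544, 103)) = Rational(-141373287, 952235)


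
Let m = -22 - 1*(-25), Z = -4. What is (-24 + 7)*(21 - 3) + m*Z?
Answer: -318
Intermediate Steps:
m = 3 (m = -22 + 25 = 3)
(-24 + 7)*(21 - 3) + m*Z = (-24 + 7)*(21 - 3) + 3*(-4) = -17*18 - 12 = -306 - 12 = -318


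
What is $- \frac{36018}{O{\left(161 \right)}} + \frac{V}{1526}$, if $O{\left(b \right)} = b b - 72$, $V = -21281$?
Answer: $- \frac{605056037}{39445574} \approx -15.339$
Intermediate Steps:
$O{\left(b \right)} = -72 + b^{2}$ ($O{\left(b \right)} = b^{2} - 72 = -72 + b^{2}$)
$- \frac{36018}{O{\left(161 \right)}} + \frac{V}{1526} = - \frac{36018}{-72 + 161^{2}} - \frac{21281}{1526} = - \frac{36018}{-72 + 25921} - \frac{21281}{1526} = - \frac{36018}{25849} - \frac{21281}{1526} = - \frac{605056037}{39445574}$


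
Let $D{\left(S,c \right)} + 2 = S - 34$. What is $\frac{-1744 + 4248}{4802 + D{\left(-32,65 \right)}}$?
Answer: $\frac{1252}{2367} \approx 0.52894$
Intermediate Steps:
$D{\left(S,c \right)} = -36 + S$ ($D{\left(S,c \right)} = -2 + \left(S - 34\right) = -2 + \left(-34 + S\right) = -36 + S$)
$\frac{-1744 + 4248}{4802 + D{\left(-32,65 \right)}} = \frac{-1744 + 4248}{4802 - 68} = \frac{2504}{4802 - 68} = \frac{2504}{4734} = 2504 \cdot \frac{1}{4734} = \frac{1252}{2367}$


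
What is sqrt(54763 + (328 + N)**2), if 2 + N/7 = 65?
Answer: 2*sqrt(161531) ≈ 803.82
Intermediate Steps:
N = 441 (N = -14 + 7*65 = -14 + 455 = 441)
sqrt(54763 + (328 + N)**2) = sqrt(54763 + (328 + 441)**2) = sqrt(54763 + 769**2) = sqrt(54763 + 591361) = sqrt(646124) = 2*sqrt(161531)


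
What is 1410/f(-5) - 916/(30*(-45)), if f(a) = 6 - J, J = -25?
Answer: 965948/20925 ≈ 46.162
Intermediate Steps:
f(a) = 31 (f(a) = 6 - 1*(-25) = 6 + 25 = 31)
1410/f(-5) - 916/(30*(-45)) = 1410/31 - 916/(30*(-45)) = 1410*(1/31) - 916/(-1350) = 1410/31 - 916*(-1/1350) = 1410/31 + 458/675 = 965948/20925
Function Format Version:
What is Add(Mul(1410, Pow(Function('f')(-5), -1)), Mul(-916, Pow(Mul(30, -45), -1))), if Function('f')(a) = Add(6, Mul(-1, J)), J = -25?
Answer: Rational(965948, 20925) ≈ 46.162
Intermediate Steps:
Function('f')(a) = 31 (Function('f')(a) = Add(6, Mul(-1, -25)) = Add(6, 25) = 31)
Add(Mul(1410, Pow(Function('f')(-5), -1)), Mul(-916, Pow(Mul(30, -45), -1))) = Add(Mul(1410, Pow(31, -1)), Mul(-916, Pow(Mul(30, -45), -1))) = Add(Mul(1410, Rational(1, 31)), Mul(-916, Pow(-1350, -1))) = Add(Rational(1410, 31), Mul(-916, Rational(-1, 1350))) = Add(Rational(1410, 31), Rational(458, 675)) = Rational(965948, 20925)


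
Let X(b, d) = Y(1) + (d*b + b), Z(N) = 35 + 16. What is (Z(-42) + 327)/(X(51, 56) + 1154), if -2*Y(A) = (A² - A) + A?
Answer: 252/2707 ≈ 0.093092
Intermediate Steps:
Y(A) = -A²/2 (Y(A) = -((A² - A) + A)/2 = -A²/2)
Z(N) = 51
X(b, d) = -½ + b + b*d (X(b, d) = -½*1² + (d*b + b) = -½*1 + (b*d + b) = -½ + (b + b*d) = -½ + b + b*d)
(Z(-42) + 327)/(X(51, 56) + 1154) = (51 + 327)/((-½ + 51 + 51*56) + 1154) = 378/((-½ + 51 + 2856) + 1154) = 378/(5813/2 + 1154) = 378/(8121/2) = 378*(2/8121) = 252/2707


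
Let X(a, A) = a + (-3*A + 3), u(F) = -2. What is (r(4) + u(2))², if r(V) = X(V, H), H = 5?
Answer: 100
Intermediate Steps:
X(a, A) = 3 + a - 3*A (X(a, A) = a + (3 - 3*A) = 3 + a - 3*A)
r(V) = -12 + V (r(V) = 3 + V - 3*5 = 3 + V - 15 = -12 + V)
(r(4) + u(2))² = ((-12 + 4) - 2)² = (-8 - 2)² = (-10)² = 100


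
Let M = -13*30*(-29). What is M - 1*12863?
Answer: -1553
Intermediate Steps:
M = 11310 (M = -390*(-29) = 11310)
M - 1*12863 = 11310 - 1*12863 = 11310 - 12863 = -1553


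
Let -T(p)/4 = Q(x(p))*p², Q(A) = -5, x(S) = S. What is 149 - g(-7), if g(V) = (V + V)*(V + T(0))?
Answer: 51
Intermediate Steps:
T(p) = 20*p² (T(p) = -(-20)*p² = 20*p²)
g(V) = 2*V² (g(V) = (V + V)*(V + 20*0²) = (2*V)*(V + 20*0) = (2*V)*(V + 0) = (2*V)*V = 2*V²)
149 - g(-7) = 149 - 2*(-7)² = 149 - 2*49 = 149 - 1*98 = 149 - 98 = 51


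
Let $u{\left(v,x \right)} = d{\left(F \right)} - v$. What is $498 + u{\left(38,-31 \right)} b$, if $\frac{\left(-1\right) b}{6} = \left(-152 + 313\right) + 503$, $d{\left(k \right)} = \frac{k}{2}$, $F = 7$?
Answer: $137946$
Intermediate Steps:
$d{\left(k \right)} = \frac{k}{2}$ ($d{\left(k \right)} = k \frac{1}{2} = \frac{k}{2}$)
$u{\left(v,x \right)} = \frac{7}{2} - v$ ($u{\left(v,x \right)} = \frac{1}{2} \cdot 7 - v = \frac{7}{2} - v$)
$b = -3984$ ($b = - 6 \left(\left(-152 + 313\right) + 503\right) = - 6 \left(161 + 503\right) = \left(-6\right) 664 = -3984$)
$498 + u{\left(38,-31 \right)} b = 498 + \left(\frac{7}{2} - 38\right) \left(-3984\right) = 498 - -137448 = 498 + 137448 = 137946$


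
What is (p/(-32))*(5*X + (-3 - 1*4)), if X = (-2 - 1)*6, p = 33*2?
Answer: 3201/16 ≈ 200.06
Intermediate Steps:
p = 66
X = -18 (X = -3*6 = -18)
(p/(-32))*(5*X + (-3 - 1*4)) = (66/(-32))*(5*(-18) + (-3 - 1*4)) = (66*(-1/32))*(-90 + (-3 - 4)) = -33*(-90 - 7)/16 = -33/16*(-97) = 3201/16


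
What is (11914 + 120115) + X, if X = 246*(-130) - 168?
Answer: 99881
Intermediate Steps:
X = -32148 (X = -31980 - 168 = -32148)
(11914 + 120115) + X = (11914 + 120115) - 32148 = 132029 - 32148 = 99881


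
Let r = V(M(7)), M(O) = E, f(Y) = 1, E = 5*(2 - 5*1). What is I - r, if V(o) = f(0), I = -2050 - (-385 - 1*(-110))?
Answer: -1776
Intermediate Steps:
E = -15 (E = 5*(2 - 5) = 5*(-3) = -15)
M(O) = -15
I = -1775 (I = -2050 - (-385 + 110) = -2050 - 1*(-275) = -2050 + 275 = -1775)
V(o) = 1
r = 1
I - r = -1775 - 1*1 = -1775 - 1 = -1776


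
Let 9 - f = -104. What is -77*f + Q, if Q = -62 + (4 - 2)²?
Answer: -8759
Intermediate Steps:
f = 113 (f = 9 - 1*(-104) = 9 + 104 = 113)
Q = -58 (Q = -62 + 2² = -62 + 4 = -58)
-77*f + Q = -77*113 - 58 = -8701 - 58 = -8759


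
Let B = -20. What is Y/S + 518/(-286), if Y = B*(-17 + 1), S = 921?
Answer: -192779/131703 ≈ -1.4637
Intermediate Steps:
Y = 320 (Y = -20*(-17 + 1) = -20*(-16) = 320)
Y/S + 518/(-286) = 320/921 + 518/(-286) = 320*(1/921) + 518*(-1/286) = 320/921 - 259/143 = -192779/131703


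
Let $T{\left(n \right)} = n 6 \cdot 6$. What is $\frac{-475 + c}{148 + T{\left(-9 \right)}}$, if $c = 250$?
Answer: $\frac{225}{176} \approx 1.2784$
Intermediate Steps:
$T{\left(n \right)} = 36 n$ ($T{\left(n \right)} = 6 n 6 = 36 n$)
$\frac{-475 + c}{148 + T{\left(-9 \right)}} = \frac{-475 + 250}{148 + 36 \left(-9\right)} = - \frac{225}{148 - 324} = - \frac{225}{-176} = \left(-225\right) \left(- \frac{1}{176}\right) = \frac{225}{176}$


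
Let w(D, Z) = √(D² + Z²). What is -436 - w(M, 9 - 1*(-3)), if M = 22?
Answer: -436 - 2*√157 ≈ -461.06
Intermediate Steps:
-436 - w(M, 9 - 1*(-3)) = -436 - √(22² + (9 - 1*(-3))²) = -436 - √(484 + (9 + 3)²) = -436 - √(484 + 12²) = -436 - √(484 + 144) = -436 - √628 = -436 - 2*√157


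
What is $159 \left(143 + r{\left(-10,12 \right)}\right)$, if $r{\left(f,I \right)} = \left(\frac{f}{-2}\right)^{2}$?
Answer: $26712$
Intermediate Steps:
$r{\left(f,I \right)} = \frac{f^{2}}{4}$ ($r{\left(f,I \right)} = \left(f \left(- \frac{1}{2}\right)\right)^{2} = \left(- \frac{f}{2}\right)^{2} = \frac{f^{2}}{4}$)
$159 \left(143 + r{\left(-10,12 \right)}\right) = 159 \left(143 + \frac{\left(-10\right)^{2}}{4}\right) = 159 \left(143 + \frac{1}{4} \cdot 100\right) = 159 \left(143 + 25\right) = 159 \cdot 168 = 26712$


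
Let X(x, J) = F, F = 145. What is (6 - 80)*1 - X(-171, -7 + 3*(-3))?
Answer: -219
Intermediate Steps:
X(x, J) = 145
(6 - 80)*1 - X(-171, -7 + 3*(-3)) = (6 - 80)*1 - 1*145 = -74*1 - 145 = -74 - 145 = -219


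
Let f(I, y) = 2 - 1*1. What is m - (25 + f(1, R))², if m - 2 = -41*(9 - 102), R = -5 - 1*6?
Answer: 3139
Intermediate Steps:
R = -11 (R = -5 - 6 = -11)
f(I, y) = 1 (f(I, y) = 2 - 1 = 1)
m = 3815 (m = 2 - 41*(9 - 102) = 2 - 41*(-93) = 2 + 3813 = 3815)
m - (25 + f(1, R))² = 3815 - (25 + 1)² = 3815 - 1*26² = 3815 - 1*676 = 3815 - 676 = 3139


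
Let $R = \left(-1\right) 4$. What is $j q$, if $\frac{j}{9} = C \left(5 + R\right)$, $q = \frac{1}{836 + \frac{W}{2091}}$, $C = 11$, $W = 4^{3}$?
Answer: $\frac{207009}{1748140} \approx 0.11842$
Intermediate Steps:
$W = 64$
$R = -4$
$q = \frac{2091}{1748140}$ ($q = \frac{1}{836 + \frac{64}{2091}} = \frac{1}{\frac{1748140}{2091}} = \frac{2091}{1748140} \approx 0.0011961$)
$j = 99$ ($j = 9 \cdot 11 \left(5 - 4\right) = 9 \cdot 11 \cdot 1 = 9 \cdot 11 = 99$)
$j q = 99 \cdot \frac{2091}{1748140} = \frac{207009}{1748140}$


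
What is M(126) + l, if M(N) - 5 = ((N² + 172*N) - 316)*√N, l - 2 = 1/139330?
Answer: 975311/139330 + 111696*√14 ≈ 4.1794e+5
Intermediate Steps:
l = 278661/139330 (l = 2 + 1/139330 = 278661/139330 ≈ 2.0000)
M(N) = 5 + √N*(-316 + N² + 172*N) (M(N) = 5 + ((N² + 172*N) - 316)*√N = 5 + (-316 + N² + 172*N)*√N = 5 + √N*(-316 + N² + 172*N))
M(126) + l = (5 + 126^(5/2) - 948*√14 + 172*126^(3/2)) + 278661/139330 = (5 + 47628*√14 - 948*√14 + 172*(378*√14)) + 278661/139330 = (5 + 47628*√14 - 948*√14 + 65016*√14) + 278661/139330 = (5 + 111696*√14) + 278661/139330 = 975311/139330 + 111696*√14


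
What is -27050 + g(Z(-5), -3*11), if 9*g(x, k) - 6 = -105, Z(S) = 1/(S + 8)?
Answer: -27061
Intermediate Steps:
Z(S) = 1/(8 + S)
g(x, k) = -11 (g(x, k) = ⅔ + (⅑)*(-105) = ⅔ - 35/3 = -11)
-27050 + g(Z(-5), -3*11) = -27050 - 11 = -27061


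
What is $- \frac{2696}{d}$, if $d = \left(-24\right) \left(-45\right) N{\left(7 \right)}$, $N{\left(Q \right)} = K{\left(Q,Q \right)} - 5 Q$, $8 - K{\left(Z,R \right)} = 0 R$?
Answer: $\frac{337}{3645} \approx 0.092455$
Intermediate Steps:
$K{\left(Z,R \right)} = 8$ ($K{\left(Z,R \right)} = 8 - 0 R = 8 - 0 = 8 + 0 = 8$)
$N{\left(Q \right)} = 8 - 5 Q$
$d = -29160$ ($d = \left(-24\right) \left(-45\right) \left(8 - 35\right) = 1080 \left(8 - 35\right) = 1080 \left(-27\right) = -29160$)
$- \frac{2696}{d} = - \frac{2696}{-29160} = \left(-2696\right) \left(- \frac{1}{29160}\right) = \frac{337}{3645}$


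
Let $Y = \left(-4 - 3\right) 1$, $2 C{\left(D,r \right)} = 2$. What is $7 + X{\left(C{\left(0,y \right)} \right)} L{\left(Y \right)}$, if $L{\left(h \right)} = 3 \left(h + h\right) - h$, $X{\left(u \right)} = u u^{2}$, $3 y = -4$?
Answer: $-28$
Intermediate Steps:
$y = - \frac{4}{3}$ ($y = \frac{1}{3} \left(-4\right) = - \frac{4}{3} \approx -1.3333$)
$C{\left(D,r \right)} = 1$ ($C{\left(D,r \right)} = \frac{1}{2} \cdot 2 = 1$)
$Y = -7$ ($Y = \left(-7\right) 1 = -7$)
$X{\left(u \right)} = u^{3}$
$L{\left(h \right)} = 5 h$ ($L{\left(h \right)} = 3 \cdot 2 h - h = 6 h - h = 5 h$)
$7 + X{\left(C{\left(0,y \right)} \right)} L{\left(Y \right)} = 7 + 1^{3} \cdot 5 \left(-7\right) = 7 + 1 \left(-35\right) = 7 - 35 = -28$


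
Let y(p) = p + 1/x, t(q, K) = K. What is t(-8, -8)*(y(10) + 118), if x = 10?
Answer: -5124/5 ≈ -1024.8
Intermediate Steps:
y(p) = ⅒ + p (y(p) = p + 1/10 = p + ⅒ = ⅒ + p)
t(-8, -8)*(y(10) + 118) = -8*((⅒ + 10) + 118) = -8*(101/10 + 118) = -8*1281/10 = -5124/5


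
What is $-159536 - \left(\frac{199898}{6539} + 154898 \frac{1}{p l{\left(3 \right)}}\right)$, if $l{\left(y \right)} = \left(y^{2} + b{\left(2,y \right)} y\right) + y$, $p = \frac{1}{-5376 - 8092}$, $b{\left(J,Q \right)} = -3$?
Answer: $\frac{13638310982890}{19617} \approx 6.9523 \cdot 10^{8}$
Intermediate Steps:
$p = - \frac{1}{13468}$ ($p = \frac{1}{-13468} = - \frac{1}{13468} \approx -7.425 \cdot 10^{-5}$)
$l{\left(y \right)} = y^{2} - 2 y$ ($l{\left(y \right)} = \left(y^{2} - 3 y\right) + y = y^{2} - 2 y$)
$-159536 - \left(\frac{199898}{6539} + 154898 \frac{1}{p l{\left(3 \right)}}\right) = -159536 - \left(\frac{199898}{6539} + 154898 \left(- \frac{13468}{3 \left(-2 + 3\right)}\right)\right) = -159536 - \left(\frac{199898}{6539} + \frac{154898}{\left(- \frac{1}{13468}\right) 3 \cdot 1}\right) = -159536 - \left(\frac{199898}{6539} + \frac{154898}{\left(- \frac{1}{13468}\right) 3}\right) = -159536 - \left(\frac{199898}{6539} + \frac{154898}{- \frac{3}{13468}}\right) = -159536 - - \frac{13641440600602}{19617} = -159536 + \left(\frac{2086166264}{3} - \frac{199898}{6539}\right) = -159536 + \frac{13641440600602}{19617} = \frac{13638310982890}{19617}$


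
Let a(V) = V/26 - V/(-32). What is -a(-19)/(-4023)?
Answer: -551/1673568 ≈ -0.00032924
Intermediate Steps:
a(V) = 29*V/416 (a(V) = V*(1/26) - V*(-1/32) = V/26 + V/32 = 29*V/416)
-a(-19)/(-4023) = -(29/416)*(-19)/(-4023) = -(-551)*(-1)/(416*4023) = -1*551/1673568 = -551/1673568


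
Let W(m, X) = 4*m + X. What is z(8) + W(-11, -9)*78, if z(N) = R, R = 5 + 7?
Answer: -4122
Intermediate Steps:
W(m, X) = X + 4*m
R = 12
z(N) = 12
z(8) + W(-11, -9)*78 = 12 + (-9 + 4*(-11))*78 = 12 + (-9 - 44)*78 = 12 - 53*78 = 12 - 4134 = -4122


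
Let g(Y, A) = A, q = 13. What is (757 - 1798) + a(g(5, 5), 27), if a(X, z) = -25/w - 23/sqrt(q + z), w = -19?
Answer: -19754/19 - 23*sqrt(10)/20 ≈ -1043.3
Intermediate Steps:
a(X, z) = 25/19 - 23/sqrt(13 + z) (a(X, z) = -25/(-19) - 23/sqrt(13 + z) = -25*(-1/19) - 23/sqrt(13 + z) = 25/19 - 23/sqrt(13 + z))
(757 - 1798) + a(g(5, 5), 27) = (757 - 1798) + (25/19 - 23/sqrt(13 + 27)) = -1041 + (25/19 - 23*sqrt(10)/20) = -19754/19 - 23*sqrt(10)/20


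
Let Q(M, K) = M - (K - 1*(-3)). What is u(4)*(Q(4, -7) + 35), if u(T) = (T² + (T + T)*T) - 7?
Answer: 1763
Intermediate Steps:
u(T) = -7 + 3*T² (u(T) = (T² + (2*T)*T) - 7 = (T² + 2*T²) - 7 = 3*T² - 7 = -7 + 3*T²)
Q(M, K) = -3 + M - K (Q(M, K) = M - (K + 3) = M - (3 + K) = M + (-3 - K) = -3 + M - K)
u(4)*(Q(4, -7) + 35) = (-7 + 3*4²)*((-3 + 4 - 1*(-7)) + 35) = (-7 + 3*16)*((-3 + 4 + 7) + 35) = (-7 + 48)*(8 + 35) = 41*43 = 1763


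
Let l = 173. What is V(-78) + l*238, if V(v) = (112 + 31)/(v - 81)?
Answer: 6546523/159 ≈ 41173.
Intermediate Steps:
V(v) = 143/(-81 + v)
V(-78) + l*238 = 143/(-81 - 78) + 173*238 = 143/(-159) + 41174 = 143*(-1/159) + 41174 = -143/159 + 41174 = 6546523/159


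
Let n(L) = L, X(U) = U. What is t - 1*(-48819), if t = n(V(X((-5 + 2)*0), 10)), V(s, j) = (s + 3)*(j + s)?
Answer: 48849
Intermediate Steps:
V(s, j) = (3 + s)*(j + s)
t = 30 (t = ((-5 + 2)*0)² + 3*10 + 3*((-5 + 2)*0) + 10*((-5 + 2)*0) = (-3*0)² + 30 + 3*(-3*0) + 10*(-3*0) = 0² + 30 + 3*0 + 10*0 = 0 + 30 + 0 + 0 = 30)
t - 1*(-48819) = 30 - 1*(-48819) = 30 + 48819 = 48849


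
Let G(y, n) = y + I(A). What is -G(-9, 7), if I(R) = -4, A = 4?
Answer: 13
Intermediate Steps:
G(y, n) = -4 + y (G(y, n) = y - 4 = -4 + y)
-G(-9, 7) = -(-4 - 9) = -1*(-13) = 13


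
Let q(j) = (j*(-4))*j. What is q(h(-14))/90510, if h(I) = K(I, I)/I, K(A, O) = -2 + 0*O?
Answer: -2/2217495 ≈ -9.0192e-7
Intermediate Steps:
K(A, O) = -2 (K(A, O) = -2 + 0 = -2)
h(I) = -2/I
q(j) = -4*j**2 (q(j) = (-4*j)*j = -4*j**2)
q(h(-14))/90510 = -4*(-2/(-14))**2/90510 = -4*(-2*(-1/14))**2*(1/90510) = -4*(1/7)**2*(1/90510) = -4*1/49*(1/90510) = -4/49*1/90510 = -2/2217495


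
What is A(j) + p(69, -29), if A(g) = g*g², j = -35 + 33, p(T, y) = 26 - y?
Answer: 47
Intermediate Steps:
j = -2
A(g) = g³
A(j) + p(69, -29) = (-2)³ + (26 - 1*(-29)) = -8 + (26 + 29) = -8 + 55 = 47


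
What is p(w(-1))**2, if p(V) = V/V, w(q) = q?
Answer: 1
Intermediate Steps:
p(V) = 1
p(w(-1))**2 = 1**2 = 1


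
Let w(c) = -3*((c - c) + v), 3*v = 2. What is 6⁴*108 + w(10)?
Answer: 139966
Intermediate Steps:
v = ⅔ (v = (⅓)*2 = ⅔ ≈ 0.66667)
w(c) = -2 (w(c) = -3*((c - c) + ⅔) = -3*(0 + ⅔) = -3*⅔ = -2)
6⁴*108 + w(10) = 6⁴*108 - 2 = 1296*108 - 2 = 139968 - 2 = 139966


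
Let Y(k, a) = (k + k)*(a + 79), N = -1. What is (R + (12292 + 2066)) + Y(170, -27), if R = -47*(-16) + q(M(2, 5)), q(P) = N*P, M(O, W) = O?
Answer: 32788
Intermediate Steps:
Y(k, a) = 2*k*(79 + a) (Y(k, a) = (2*k)*(79 + a) = 2*k*(79 + a))
q(P) = -P
R = 750 (R = -47*(-16) - 1*2 = 752 - 2 = 750)
(R + (12292 + 2066)) + Y(170, -27) = (750 + (12292 + 2066)) + 2*170*(79 - 27) = (750 + 14358) + 2*170*52 = 15108 + 17680 = 32788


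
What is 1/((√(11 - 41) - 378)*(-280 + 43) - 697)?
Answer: I/(237*√30 + 88889*I) ≈ 1.1248e-5 + 1.6426e-7*I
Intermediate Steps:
1/((√(11 - 41) - 378)*(-280 + 43) - 697) = 1/((√(-30) - 378)*(-237) - 697) = 1/((I*√30 - 378)*(-237) - 697) = 1/((-378 + I*√30)*(-237) - 697) = 1/((89586 - 237*I*√30) - 697) = 1/(88889 - 237*I*√30)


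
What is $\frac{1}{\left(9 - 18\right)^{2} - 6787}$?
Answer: $- \frac{1}{6706} \approx -0.00014912$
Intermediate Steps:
$\frac{1}{\left(9 - 18\right)^{2} - 6787} = \frac{1}{\left(-9\right)^{2} - 6787} = \frac{1}{81 - 6787} = \frac{1}{-6706} = - \frac{1}{6706}$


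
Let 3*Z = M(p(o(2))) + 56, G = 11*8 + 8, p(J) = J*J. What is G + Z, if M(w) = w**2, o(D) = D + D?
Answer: 200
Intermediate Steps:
o(D) = 2*D
p(J) = J**2
G = 96 (G = 88 + 8 = 96)
Z = 104 (Z = (((2*2)**2)**2 + 56)/3 = ((4**2)**2 + 56)/3 = (16**2 + 56)/3 = (256 + 56)/3 = (1/3)*312 = 104)
G + Z = 96 + 104 = 200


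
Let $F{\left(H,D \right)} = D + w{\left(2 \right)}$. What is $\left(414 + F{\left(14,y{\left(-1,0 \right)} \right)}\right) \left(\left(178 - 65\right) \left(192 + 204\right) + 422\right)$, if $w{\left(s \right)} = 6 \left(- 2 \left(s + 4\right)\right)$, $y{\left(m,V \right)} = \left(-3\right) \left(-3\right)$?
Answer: $15854670$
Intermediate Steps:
$y{\left(m,V \right)} = 9$
$w{\left(s \right)} = -48 - 12 s$ ($w{\left(s \right)} = 6 \left(- 2 \left(4 + s\right)\right) = 6 \left(-8 - 2 s\right) = -48 - 12 s$)
$F{\left(H,D \right)} = -72 + D$ ($F{\left(H,D \right)} = D - 72 = -72 + D$)
$\left(414 + F{\left(14,y{\left(-1,0 \right)} \right)}\right) \left(\left(178 - 65\right) \left(192 + 204\right) + 422\right) = \left(414 + \left(-72 + 9\right)\right) \left(\left(178 - 65\right) \left(192 + 204\right) + 422\right) = \left(414 - 63\right) \left(113 \cdot 396 + 422\right) = 351 \left(44748 + 422\right) = 351 \cdot 45170 = 15854670$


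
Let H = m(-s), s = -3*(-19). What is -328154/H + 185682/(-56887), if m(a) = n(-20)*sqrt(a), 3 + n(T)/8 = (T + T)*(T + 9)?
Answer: -185682/56887 + 164077*I*sqrt(57)/99636 ≈ -3.264 + 12.433*I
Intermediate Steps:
n(T) = -24 + 16*T*(9 + T) (n(T) = -24 + 8*((T + T)*(T + 9)) = -24 + 8*((2*T)*(9 + T)) = -24 + 8*(2*T*(9 + T)) = -24 + 16*T*(9 + T))
s = 57
m(a) = 3496*sqrt(a) (m(a) = (-24 + 16*(-20)**2 + 144*(-20))*sqrt(a) = (-24 + 16*400 - 2880)*sqrt(a) = (-24 + 6400 - 2880)*sqrt(a) = 3496*sqrt(a))
H = 3496*I*sqrt(57) (H = 3496*sqrt(-1*57) = 3496*sqrt(-57) = 3496*(I*sqrt(57)) = 3496*I*sqrt(57) ≈ 26394.0*I)
-328154/H + 185682/(-56887) = -328154*(-I*sqrt(57)/199272) + 185682/(-56887) = -(-164077)*I*sqrt(57)/99636 + 185682*(-1/56887) = 164077*I*sqrt(57)/99636 - 185682/56887 = -185682/56887 + 164077*I*sqrt(57)/99636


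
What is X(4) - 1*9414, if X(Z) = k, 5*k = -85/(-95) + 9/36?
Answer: -3577233/380 ≈ -9413.8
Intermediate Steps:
k = 87/380 (k = (-85/(-95) + 9/36)/5 = (-85*(-1/95) + 9*(1/36))/5 = (17/19 + ¼)/5 = (⅕)*(87/76) = 87/380 ≈ 0.22895)
X(Z) = 87/380
X(4) - 1*9414 = 87/380 - 1*9414 = 87/380 - 9414 = -3577233/380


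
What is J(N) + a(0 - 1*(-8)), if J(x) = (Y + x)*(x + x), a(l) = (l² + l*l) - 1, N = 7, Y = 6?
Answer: 309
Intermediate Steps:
a(l) = -1 + 2*l² (a(l) = (l² + l²) - 1 = 2*l² - 1 = -1 + 2*l²)
J(x) = 2*x*(6 + x) (J(x) = (6 + x)*(x + x) = (6 + x)*(2*x) = 2*x*(6 + x))
J(N) + a(0 - 1*(-8)) = 2*7*(6 + 7) + (-1 + 2*(0 - 1*(-8))²) = 2*7*13 + (-1 + 2*(0 + 8)²) = 182 + (-1 + 2*8²) = 182 + (-1 + 2*64) = 182 + (-1 + 128) = 182 + 127 = 309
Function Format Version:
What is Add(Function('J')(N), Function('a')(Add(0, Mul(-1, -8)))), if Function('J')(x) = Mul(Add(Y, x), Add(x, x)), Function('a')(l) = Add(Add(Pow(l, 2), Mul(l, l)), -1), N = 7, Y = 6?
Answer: 309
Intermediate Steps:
Function('a')(l) = Add(-1, Mul(2, Pow(l, 2))) (Function('a')(l) = Add(Add(Pow(l, 2), Pow(l, 2)), -1) = Add(Mul(2, Pow(l, 2)), -1) = Add(-1, Mul(2, Pow(l, 2))))
Function('J')(x) = Mul(2, x, Add(6, x)) (Function('J')(x) = Mul(Add(6, x), Add(x, x)) = Mul(Add(6, x), Mul(2, x)) = Mul(2, x, Add(6, x)))
Add(Function('J')(N), Function('a')(Add(0, Mul(-1, -8)))) = Add(Mul(2, 7, Add(6, 7)), Add(-1, Mul(2, Pow(Add(0, Mul(-1, -8)), 2)))) = Add(Mul(2, 7, 13), Add(-1, Mul(2, Pow(Add(0, 8), 2)))) = Add(182, Add(-1, Mul(2, Pow(8, 2)))) = Add(182, Add(-1, Mul(2, 64))) = Add(182, Add(-1, 128)) = Add(182, 127) = 309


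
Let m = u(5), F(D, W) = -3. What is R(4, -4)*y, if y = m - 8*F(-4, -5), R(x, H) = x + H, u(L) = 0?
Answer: 0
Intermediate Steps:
m = 0
R(x, H) = H + x
y = 24 (y = 0 - 8*(-3) = 0 + 24 = 24)
R(4, -4)*y = (-4 + 4)*24 = 0*24 = 0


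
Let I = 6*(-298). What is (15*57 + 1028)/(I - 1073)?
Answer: -1883/2861 ≈ -0.65816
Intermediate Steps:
I = -1788
(15*57 + 1028)/(I - 1073) = (15*57 + 1028)/(-1788 - 1073) = (855 + 1028)/(-2861) = -1/2861*1883 = -1883/2861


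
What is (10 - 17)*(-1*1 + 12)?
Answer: -77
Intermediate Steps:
(10 - 17)*(-1*1 + 12) = -7*(-1 + 12) = -7*11 = -77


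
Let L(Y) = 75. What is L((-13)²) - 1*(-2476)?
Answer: 2551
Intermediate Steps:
L((-13)²) - 1*(-2476) = 75 - 1*(-2476) = 75 + 2476 = 2551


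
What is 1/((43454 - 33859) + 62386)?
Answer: 1/71981 ≈ 1.3893e-5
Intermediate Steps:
1/((43454 - 33859) + 62386) = 1/(9595 + 62386) = 1/71981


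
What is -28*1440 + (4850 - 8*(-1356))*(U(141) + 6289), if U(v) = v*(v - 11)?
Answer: 386428742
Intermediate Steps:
U(v) = v*(-11 + v)
-28*1440 + (4850 - 8*(-1356))*(U(141) + 6289) = -28*1440 + (4850 - 8*(-1356))*(141*(-11 + 141) + 6289) = -40320 + (4850 + 10848)*(141*130 + 6289) = -40320 + 15698*(18330 + 6289) = -40320 + 15698*24619 = -40320 + 386469062 = 386428742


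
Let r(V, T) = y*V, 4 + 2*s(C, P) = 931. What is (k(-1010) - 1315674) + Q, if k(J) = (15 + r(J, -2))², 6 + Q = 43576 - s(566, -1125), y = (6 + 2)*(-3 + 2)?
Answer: 128512915/2 ≈ 6.4256e+7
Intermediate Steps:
s(C, P) = 927/2 (s(C, P) = -2 + (½)*931 = -2 + 931/2 = 927/2)
y = -8 (y = 8*(-1) = -8)
r(V, T) = -8*V
Q = 86213/2 (Q = -6 + (43576 - 1*927/2) = -6 + (43576 - 927/2) = -6 + 86225/2 = 86213/2 ≈ 43107.)
k(J) = (15 - 8*J)²
(k(-1010) - 1315674) + Q = ((15 - 8*(-1010))² - 1315674) + 86213/2 = ((15 + 8080)² - 1315674) + 86213/2 = (8095² - 1315674) + 86213/2 = (65529025 - 1315674) + 86213/2 = 64213351 + 86213/2 = 128512915/2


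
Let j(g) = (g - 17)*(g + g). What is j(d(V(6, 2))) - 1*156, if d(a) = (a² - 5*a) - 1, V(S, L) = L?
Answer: 180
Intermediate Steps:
d(a) = -1 + a² - 5*a
j(g) = 2*g*(-17 + g) (j(g) = (-17 + g)*(2*g) = 2*g*(-17 + g))
j(d(V(6, 2))) - 1*156 = 2*(-1 + 2² - 5*2)*(-17 + (-1 + 2² - 5*2)) - 1*156 = 2*(-1 + 4 - 10)*(-17 + (-1 + 4 - 10)) - 156 = 2*(-7)*(-17 - 7) - 156 = 2*(-7)*(-24) - 156 = 336 - 156 = 180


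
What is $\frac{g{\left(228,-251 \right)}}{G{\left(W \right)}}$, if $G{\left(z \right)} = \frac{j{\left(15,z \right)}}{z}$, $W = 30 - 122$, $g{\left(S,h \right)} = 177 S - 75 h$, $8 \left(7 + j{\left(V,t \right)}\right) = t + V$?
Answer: $\frac{43557216}{133} \approx 3.275 \cdot 10^{5}$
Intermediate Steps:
$j{\left(V,t \right)} = -7 + \frac{V}{8} + \frac{t}{8}$ ($j{\left(V,t \right)} = -7 + \frac{t + V}{8} = -7 + \frac{V + t}{8} = -7 + \left(\frac{V}{8} + \frac{t}{8}\right) = -7 + \frac{V}{8} + \frac{t}{8}$)
$g{\left(S,h \right)} = - 75 h + 177 S$
$W = -92$
$G{\left(z \right)} = \frac{- \frac{41}{8} + \frac{z}{8}}{z}$ ($G{\left(z \right)} = \frac{-7 + \frac{1}{8} \cdot 15 + \frac{z}{8}}{z} = \frac{-7 + \frac{15}{8} + \frac{z}{8}}{z} = \frac{- \frac{41}{8} + \frac{z}{8}}{z}$)
$\frac{g{\left(228,-251 \right)}}{G{\left(W \right)}} = \frac{\left(-75\right) \left(-251\right) + 177 \cdot 228}{\frac{1}{8} \frac{1}{-92} \left(-41 - 92\right)} = \frac{18825 + 40356}{\frac{1}{8} \left(- \frac{1}{92}\right) \left(-133\right)} = \frac{59181}{\frac{133}{736}} = 59181 \cdot \frac{736}{133} = \frac{43557216}{133}$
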